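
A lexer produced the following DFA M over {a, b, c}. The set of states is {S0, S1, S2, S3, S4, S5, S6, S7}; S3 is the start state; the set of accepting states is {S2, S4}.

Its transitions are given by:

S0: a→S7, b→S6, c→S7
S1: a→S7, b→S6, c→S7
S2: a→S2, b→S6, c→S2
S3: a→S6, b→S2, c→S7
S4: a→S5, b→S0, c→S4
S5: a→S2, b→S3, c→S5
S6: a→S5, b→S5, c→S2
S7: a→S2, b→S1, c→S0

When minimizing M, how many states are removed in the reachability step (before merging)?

1

BFS from S3 reaches {S0, S1, S2, S3, S5, S6, S7}; the 1 state(s) S4 are never visited.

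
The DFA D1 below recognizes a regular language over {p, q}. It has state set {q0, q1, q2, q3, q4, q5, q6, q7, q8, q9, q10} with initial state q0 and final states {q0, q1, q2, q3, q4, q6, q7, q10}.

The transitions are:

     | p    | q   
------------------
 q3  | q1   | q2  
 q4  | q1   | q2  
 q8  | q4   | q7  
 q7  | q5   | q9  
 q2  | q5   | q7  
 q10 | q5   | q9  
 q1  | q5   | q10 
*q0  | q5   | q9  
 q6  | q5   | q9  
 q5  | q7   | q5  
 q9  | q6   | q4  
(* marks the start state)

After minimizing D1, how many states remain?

5

First remove the unreachable states {q3,q8}; 9 states remain.
Start with accepting vs non-accepting: {q0,q1,q2,q4,q6,q7,q10} | {q5,q9}.
On input p, block {q0,q1,q2,q4,q6,q7,q10} splits into {q0,q1,q2,q6,q7,q10} and {q4}.
Split {q0,q1,q2,q6,q7,q10} by δ(·,q) → {q0,q6,q7,q10} and {q1,q2}.
Refine {q5,q9} on symbol q: members go to different blocks, giving {q5} and {q9}.
No further refinement is possible. Final partition (5 blocks): {q0,q6,q7,q10} | {q5} | {q4} | {q1,q2} | {q9}.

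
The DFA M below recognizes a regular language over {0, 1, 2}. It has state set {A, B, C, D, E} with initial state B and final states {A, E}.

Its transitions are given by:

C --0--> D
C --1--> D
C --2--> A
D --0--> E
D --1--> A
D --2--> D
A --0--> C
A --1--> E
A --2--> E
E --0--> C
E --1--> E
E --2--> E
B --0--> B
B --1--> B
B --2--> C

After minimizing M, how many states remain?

All states are reachable from the start state.
Initial partition by acceptance: {A,E} | {B,C,D}.
Refine {B,C,D} on symbol 0: members go to different blocks, giving {B,C} and {D}.
Refine {B,C} on symbol 0: members go to different blocks, giving {B} and {C}.
The partition is now stable with 4 blocks: {A,E} | {B} | {D} | {C}.

4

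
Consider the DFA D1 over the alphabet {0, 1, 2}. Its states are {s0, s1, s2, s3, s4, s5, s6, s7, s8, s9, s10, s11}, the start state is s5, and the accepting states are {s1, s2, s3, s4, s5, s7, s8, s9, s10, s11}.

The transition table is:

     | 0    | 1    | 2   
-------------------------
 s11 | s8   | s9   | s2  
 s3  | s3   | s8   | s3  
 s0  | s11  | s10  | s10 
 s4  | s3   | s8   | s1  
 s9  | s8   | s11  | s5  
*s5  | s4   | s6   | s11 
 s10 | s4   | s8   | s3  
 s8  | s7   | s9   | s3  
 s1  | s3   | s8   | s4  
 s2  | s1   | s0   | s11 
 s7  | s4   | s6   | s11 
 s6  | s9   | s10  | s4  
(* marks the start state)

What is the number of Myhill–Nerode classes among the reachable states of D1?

5

All states are reachable from the start state.
P0 = {s1,s2,s3,s4,s5,s7,s8,s9,s10,s11} | {s0,s6}.
Refine {s1,s2,s3,s4,s5,s7,s8,s9,s10,s11} on symbol 1: members go to different blocks, giving {s1,s3,s4,s8,s9,s10,s11} and {s2,s5,s7}.
On input 0, block {s1,s3,s4,s8,s9,s10,s11} splits into {s1,s3,s4,s9,s10,s11} and {s8}.
On input 0, block {s1,s3,s4,s9,s10,s11} splits into {s1,s3,s4,s10} and {s9,s11}.
The partition is now stable with 5 blocks: {s1,s3,s4,s10} | {s0,s6} | {s2,s5,s7} | {s8} | {s9,s11}.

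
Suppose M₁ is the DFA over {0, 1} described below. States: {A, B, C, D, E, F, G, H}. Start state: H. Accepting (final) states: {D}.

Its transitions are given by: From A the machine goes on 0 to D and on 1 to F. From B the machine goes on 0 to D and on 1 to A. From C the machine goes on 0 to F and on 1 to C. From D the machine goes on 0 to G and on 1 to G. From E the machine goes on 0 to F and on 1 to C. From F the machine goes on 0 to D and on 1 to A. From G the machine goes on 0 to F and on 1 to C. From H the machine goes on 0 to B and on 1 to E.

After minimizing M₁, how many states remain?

3

All states are reachable from the start state.
Start with accepting vs non-accepting: {D} | {A,B,C,E,F,G,H}.
Split {A,B,C,E,F,G,H} by δ(·,0) → {C,E,G,H} and {A,B,F}.
No further refinement is possible. Final partition (3 blocks): {D} | {C,E,G,H} | {A,B,F}.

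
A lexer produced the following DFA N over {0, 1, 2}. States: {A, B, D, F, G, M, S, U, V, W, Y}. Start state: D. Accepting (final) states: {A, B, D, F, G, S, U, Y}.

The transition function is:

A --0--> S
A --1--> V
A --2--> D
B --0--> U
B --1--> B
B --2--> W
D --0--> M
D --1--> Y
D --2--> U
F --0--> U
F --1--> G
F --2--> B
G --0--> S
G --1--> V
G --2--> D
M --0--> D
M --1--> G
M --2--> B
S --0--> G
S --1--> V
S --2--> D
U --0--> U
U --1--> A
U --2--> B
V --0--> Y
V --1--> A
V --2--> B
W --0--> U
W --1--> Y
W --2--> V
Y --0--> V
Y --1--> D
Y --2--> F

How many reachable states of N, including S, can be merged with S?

Start with accepting vs non-accepting: {A,B,D,F,G,S,U,Y} | {M,V,W}.
Refine {A,B,D,F,G,S,U,Y} on symbol 0: members go to different blocks, giving {A,B,F,G,S,U} and {D,Y}.
Split {A,B,F,G,S,U} by δ(·,1) → {B,F,U} and {A,G,S}.
Split {B,F,U} by δ(·,1) → {F,U} and {B}.
Split {M,V,W} by δ(·,0) → {M,V} and {W}.
No further refinement is possible. Final partition (6 blocks): {F,U} | {M,V} | {D,Y} | {A,G,S} | {B} | {W}.
The equivalence class containing S is {A,G,S}, of size 3.

3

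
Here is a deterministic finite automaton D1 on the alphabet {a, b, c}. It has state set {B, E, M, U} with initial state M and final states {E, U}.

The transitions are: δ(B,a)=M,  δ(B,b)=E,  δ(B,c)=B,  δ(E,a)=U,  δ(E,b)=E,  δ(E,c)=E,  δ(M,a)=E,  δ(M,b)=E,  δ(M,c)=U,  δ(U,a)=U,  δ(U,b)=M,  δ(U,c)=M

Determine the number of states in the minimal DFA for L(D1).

3

States {B} cannot be reached from the start state, so discard them.
P0 = {E,U} | {M}.
Split {E,U} by δ(·,b) → {E} and {U}.
The partition is now stable with 3 blocks: {E} | {M} | {U}.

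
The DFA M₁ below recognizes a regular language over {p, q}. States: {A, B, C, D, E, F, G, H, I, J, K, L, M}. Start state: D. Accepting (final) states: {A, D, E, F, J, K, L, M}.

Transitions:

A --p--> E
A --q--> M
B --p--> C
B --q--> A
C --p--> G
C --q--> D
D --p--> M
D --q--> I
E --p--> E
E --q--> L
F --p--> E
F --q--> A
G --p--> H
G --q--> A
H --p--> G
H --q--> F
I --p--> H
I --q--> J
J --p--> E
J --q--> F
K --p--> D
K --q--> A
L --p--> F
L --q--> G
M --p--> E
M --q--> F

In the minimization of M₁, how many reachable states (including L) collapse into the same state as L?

2

States {B,C,K} cannot be reached from the start state, so discard them.
Initial partition by acceptance: {A,D,E,F,J,L,M} | {G,H,I}.
On input q, block {A,D,E,F,J,L,M} splits into {A,E,F,J,M} and {D,L}.
On input q, block {A,E,F,J,M} splits into {A,F,J,M} and {E}.
Stable partition: {A,F,J,M} | {G,H,I} | {D,L} | {E} — 4 equivalence classes.
The equivalence class containing L is {D,L}, of size 2.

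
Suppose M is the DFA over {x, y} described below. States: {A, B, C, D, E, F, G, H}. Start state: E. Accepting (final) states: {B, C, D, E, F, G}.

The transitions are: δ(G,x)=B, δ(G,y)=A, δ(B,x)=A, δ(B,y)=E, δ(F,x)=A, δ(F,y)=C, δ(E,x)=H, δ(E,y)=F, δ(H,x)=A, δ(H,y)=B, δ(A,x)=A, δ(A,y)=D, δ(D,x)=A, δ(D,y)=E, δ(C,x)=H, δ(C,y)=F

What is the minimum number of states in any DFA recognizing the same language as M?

Reachable states from the start: {A,B,C,D,E,F,H}. Unreachable: {G} — drop them.
P0 = {B,C,D,E,F} | {A,H}.
No further refinement is possible. Final partition (2 blocks): {B,C,D,E,F} | {A,H}.

2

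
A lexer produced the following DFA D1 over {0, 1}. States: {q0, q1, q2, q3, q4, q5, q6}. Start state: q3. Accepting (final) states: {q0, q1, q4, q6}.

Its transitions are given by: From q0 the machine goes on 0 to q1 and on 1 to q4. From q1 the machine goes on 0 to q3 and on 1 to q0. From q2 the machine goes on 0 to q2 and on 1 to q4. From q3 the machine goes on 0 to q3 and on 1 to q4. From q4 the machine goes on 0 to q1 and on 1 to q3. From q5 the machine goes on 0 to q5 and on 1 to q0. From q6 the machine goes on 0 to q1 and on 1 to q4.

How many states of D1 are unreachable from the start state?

3

No path from q3 leads to q2, q5, q6; the other 4 states are all reachable.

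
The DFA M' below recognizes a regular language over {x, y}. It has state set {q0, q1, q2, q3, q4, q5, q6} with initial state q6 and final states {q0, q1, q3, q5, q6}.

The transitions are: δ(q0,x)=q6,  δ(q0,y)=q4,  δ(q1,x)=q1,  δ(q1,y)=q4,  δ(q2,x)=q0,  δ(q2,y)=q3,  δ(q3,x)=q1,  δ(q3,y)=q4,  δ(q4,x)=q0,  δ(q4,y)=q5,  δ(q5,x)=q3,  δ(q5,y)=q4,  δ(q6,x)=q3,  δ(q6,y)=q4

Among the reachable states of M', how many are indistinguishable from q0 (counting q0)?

First remove the unreachable states {q2}; 6 states remain.
Start with accepting vs non-accepting: {q0,q1,q3,q5,q6} | {q4}.
The partition is now stable with 2 blocks: {q0,q1,q3,q5,q6} | {q4}.
State q0 belongs to the block {q0,q1,q3,q5,q6}, which has 5 states.

5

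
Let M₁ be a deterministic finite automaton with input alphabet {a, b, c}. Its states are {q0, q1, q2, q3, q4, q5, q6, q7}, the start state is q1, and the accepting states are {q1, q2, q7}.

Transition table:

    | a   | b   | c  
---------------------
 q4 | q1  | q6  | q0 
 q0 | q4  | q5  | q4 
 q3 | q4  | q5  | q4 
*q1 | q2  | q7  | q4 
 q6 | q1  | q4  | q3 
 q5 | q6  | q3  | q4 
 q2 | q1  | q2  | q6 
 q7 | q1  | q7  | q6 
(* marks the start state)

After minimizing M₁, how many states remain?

P0 = {q1,q2,q7} | {q0,q3,q4,q5,q6}.
Split {q0,q3,q4,q5,q6} by δ(·,a) → {q0,q3,q5} and {q4,q6}.
The partition is now stable with 3 blocks: {q1,q2,q7} | {q0,q3,q5} | {q4,q6}.

3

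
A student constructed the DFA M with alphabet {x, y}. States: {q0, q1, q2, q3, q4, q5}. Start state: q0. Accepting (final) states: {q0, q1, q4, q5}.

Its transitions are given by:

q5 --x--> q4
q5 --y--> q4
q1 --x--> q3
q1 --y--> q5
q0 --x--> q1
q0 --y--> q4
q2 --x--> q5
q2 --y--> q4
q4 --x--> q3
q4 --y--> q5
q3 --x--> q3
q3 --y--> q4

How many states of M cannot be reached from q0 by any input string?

No path from q0 leads to q2; the other 5 states are all reachable.

1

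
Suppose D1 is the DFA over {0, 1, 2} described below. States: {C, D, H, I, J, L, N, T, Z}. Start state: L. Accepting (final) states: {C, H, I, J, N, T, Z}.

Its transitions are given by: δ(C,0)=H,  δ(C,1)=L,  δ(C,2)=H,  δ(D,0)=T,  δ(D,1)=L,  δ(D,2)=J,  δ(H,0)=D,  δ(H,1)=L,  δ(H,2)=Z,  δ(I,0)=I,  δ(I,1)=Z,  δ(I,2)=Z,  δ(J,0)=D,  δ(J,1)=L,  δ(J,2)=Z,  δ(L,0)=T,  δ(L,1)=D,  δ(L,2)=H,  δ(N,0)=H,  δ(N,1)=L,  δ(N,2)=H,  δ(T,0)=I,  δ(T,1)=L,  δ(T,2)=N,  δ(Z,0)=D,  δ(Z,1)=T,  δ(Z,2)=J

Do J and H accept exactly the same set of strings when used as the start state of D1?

States {C} cannot be reached from the start state, so discard them.
Initial partition by acceptance: {H,I,J,N,T,Z} | {D,L}.
On input 0, block {H,I,J,N,T,Z} splits into {H,J,Z} and {I,N,T}.
Refine {H,J,Z} on symbol 1: members go to different blocks, giving {H,J} and {Z}.
Refine {I,N,T} on symbol 0: members go to different blocks, giving {I,T} and {N}.
On input 1, block {I,T} splits into {I} and {T}.
No further refinement is possible. Final partition (6 blocks): {H,J} | {D,L} | {I} | {Z} | {N} | {T}.
J and H lie in the same block of the stable partition, so they are equivalent — no string distinguishes them.

Yes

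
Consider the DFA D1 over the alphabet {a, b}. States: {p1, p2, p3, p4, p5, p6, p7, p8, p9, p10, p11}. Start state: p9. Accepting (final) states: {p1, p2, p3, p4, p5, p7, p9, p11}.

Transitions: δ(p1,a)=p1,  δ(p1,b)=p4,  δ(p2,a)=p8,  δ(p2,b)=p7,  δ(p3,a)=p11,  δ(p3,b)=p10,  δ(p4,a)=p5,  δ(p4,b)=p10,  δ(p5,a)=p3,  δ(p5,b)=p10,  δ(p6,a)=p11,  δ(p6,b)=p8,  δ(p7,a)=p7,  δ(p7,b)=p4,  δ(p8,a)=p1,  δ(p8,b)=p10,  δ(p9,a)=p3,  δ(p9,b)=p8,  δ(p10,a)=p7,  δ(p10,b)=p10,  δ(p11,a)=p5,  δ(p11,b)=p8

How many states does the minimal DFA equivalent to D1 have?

3

First remove the unreachable states {p2,p6}; 9 states remain.
Initial partition by acceptance: {p1,p3,p4,p5,p7,p9,p11} | {p8,p10}.
Split {p1,p3,p4,p5,p7,p9,p11} by δ(·,b) → {p3,p4,p5,p9,p11} and {p1,p7}.
Stable partition: {p3,p4,p5,p9,p11} | {p8,p10} | {p1,p7} — 3 equivalence classes.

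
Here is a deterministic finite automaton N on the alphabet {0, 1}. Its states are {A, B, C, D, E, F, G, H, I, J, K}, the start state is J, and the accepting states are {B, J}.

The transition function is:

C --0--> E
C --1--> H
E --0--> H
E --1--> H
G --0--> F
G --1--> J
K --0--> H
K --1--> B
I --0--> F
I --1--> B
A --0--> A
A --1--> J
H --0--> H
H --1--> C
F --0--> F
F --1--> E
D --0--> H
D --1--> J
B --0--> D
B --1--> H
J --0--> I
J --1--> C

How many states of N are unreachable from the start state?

3

No path from J leads to A, G, K; the other 8 states are all reachable.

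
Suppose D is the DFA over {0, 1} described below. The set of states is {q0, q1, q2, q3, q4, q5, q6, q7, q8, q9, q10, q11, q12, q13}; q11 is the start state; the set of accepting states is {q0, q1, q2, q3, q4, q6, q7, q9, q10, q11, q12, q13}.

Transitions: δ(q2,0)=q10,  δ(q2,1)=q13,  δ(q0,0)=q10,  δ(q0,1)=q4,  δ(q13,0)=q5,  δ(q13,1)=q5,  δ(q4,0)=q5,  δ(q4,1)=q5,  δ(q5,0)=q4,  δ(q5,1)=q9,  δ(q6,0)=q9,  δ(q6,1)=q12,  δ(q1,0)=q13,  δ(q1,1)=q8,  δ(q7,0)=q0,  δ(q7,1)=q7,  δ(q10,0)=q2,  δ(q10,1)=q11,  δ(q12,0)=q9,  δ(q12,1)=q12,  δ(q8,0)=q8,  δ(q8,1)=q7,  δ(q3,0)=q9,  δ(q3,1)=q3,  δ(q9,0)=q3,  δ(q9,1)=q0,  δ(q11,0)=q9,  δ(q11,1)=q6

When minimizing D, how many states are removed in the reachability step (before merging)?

3

No path from q11 leads to q1, q7, q8; the other 11 states are all reachable.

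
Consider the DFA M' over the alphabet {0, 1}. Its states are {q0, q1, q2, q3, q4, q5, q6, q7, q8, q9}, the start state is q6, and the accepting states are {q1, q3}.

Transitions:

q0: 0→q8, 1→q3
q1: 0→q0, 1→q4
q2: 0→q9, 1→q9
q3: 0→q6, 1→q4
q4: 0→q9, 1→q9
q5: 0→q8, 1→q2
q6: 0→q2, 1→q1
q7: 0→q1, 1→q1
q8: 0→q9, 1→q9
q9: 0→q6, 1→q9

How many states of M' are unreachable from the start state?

No path from q6 leads to q5, q7; the other 8 states are all reachable.

2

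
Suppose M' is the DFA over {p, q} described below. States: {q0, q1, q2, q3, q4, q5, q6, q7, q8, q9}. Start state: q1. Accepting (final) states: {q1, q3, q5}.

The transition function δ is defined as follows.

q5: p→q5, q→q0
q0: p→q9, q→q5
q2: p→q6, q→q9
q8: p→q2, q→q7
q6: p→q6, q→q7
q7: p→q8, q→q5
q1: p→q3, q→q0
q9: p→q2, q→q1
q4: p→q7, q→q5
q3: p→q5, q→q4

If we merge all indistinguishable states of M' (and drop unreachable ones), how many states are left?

4

P0 = {q1,q3,q5} | {q0,q2,q4,q6,q7,q8,q9}.
Refine {q0,q2,q4,q6,q7,q8,q9} on symbol q: members go to different blocks, giving {q0,q4,q7,q9} and {q2,q6,q8}.
Refine {q0,q4,q7,q9} on symbol p: members go to different blocks, giving {q0,q4} and {q7,q9}.
No further refinement is possible. Final partition (4 blocks): {q1,q3,q5} | {q0,q4} | {q2,q6,q8} | {q7,q9}.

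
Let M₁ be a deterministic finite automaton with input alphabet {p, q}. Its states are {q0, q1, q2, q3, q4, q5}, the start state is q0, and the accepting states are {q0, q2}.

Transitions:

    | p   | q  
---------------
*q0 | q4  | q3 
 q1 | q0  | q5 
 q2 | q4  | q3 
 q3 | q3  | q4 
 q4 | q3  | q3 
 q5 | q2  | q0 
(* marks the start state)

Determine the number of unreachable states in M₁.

3

BFS from q0 reaches {q0, q3, q4}; the 3 state(s) q1, q2, q5 are never visited.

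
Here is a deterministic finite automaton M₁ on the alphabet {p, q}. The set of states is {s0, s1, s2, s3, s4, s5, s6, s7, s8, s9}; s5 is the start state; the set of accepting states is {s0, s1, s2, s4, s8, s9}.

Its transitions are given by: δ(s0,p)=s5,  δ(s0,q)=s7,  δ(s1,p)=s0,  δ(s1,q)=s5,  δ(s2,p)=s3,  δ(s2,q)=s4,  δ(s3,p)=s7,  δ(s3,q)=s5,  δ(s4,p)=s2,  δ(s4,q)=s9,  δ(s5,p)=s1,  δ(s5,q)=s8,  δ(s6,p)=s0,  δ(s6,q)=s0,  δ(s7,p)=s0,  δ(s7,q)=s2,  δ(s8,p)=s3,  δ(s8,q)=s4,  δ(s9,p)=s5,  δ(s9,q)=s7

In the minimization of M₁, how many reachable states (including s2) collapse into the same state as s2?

Reachable states from the start: {s0,s1,s2,s3,s4,s5,s7,s8,s9}. Unreachable: {s6} — drop them.
Start with accepting vs non-accepting: {s0,s1,s2,s4,s8,s9} | {s3,s5,s7}.
Refine {s0,s1,s2,s4,s8,s9} on symbol p: members go to different blocks, giving {s0,s2,s8,s9} and {s1,s4}.
On input q, block {s0,s2,s8,s9} splits into {s0,s9} and {s2,s8}.
On input p, block {s3,s5,s7} splits into {s3} and {s5} and {s7}.
On input p, block {s1,s4} splits into {s1} and {s4}.
Stable partition: {s0,s9} | {s3} | {s1} | {s2,s8} | {s5} | {s7} | {s4} — 7 equivalence classes.
State s2 belongs to the block {s2,s8}, which has 2 states.

2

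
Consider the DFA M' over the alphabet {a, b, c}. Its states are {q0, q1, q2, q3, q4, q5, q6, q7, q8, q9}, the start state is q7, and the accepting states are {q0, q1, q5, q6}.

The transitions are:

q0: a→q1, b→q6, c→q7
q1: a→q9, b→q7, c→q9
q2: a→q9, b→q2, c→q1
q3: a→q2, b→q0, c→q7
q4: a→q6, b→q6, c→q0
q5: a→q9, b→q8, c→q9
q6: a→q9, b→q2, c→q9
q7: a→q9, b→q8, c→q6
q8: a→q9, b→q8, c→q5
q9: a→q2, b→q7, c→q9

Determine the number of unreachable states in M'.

Starting at q7 and following transitions, the reachable set is {q1, q2, q5, q6, q7, q8, q9}. That leaves q0, q3, q4 unreachable — 3 in total.

3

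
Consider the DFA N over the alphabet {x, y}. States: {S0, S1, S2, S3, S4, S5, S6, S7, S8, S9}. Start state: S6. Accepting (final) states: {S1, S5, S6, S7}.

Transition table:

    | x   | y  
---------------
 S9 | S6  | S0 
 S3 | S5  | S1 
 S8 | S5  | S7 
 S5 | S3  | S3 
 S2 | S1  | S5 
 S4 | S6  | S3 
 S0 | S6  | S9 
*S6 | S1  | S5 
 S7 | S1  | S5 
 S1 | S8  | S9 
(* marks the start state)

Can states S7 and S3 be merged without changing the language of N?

No

States {S2,S4} cannot be reached from the start state, so discard them.
P0 = {S1,S5,S6,S7} | {S0,S3,S8,S9}.
On input x, block {S1,S5,S6,S7} splits into {S1,S5} and {S6,S7}.
Refine {S0,S3,S8,S9} on symbol x: members go to different blocks, giving {S0,S9} and {S3,S8}.
Refine {S1,S5} on symbol y: members go to different blocks, giving {S1} and {S5}.
Refine {S3,S8} on symbol y: members go to different blocks, giving {S3} and {S8}.
Stable partition: {S1} | {S0,S9} | {S6,S7} | {S3} | {S5} | {S8} — 6 equivalence classes.
S7 and S3 end up in different blocks, so they are distinguishable. For instance, the string 'ε' is accepted from only S7.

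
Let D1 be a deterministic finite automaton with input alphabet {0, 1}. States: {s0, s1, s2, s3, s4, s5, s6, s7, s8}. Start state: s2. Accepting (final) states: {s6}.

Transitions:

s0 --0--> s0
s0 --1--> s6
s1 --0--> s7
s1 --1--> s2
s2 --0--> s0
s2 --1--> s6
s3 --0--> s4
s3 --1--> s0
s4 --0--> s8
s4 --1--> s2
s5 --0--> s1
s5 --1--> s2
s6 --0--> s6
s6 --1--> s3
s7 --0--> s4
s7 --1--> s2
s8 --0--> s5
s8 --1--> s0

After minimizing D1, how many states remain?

Start with accepting vs non-accepting: {s6} | {s0,s1,s2,s3,s4,s5,s7,s8}.
Split {s0,s1,s2,s3,s4,s5,s7,s8} by δ(·,1) → {s1,s3,s4,s5,s7,s8} and {s0,s2}.
No further refinement is possible. Final partition (3 blocks): {s6} | {s1,s3,s4,s5,s7,s8} | {s0,s2}.

3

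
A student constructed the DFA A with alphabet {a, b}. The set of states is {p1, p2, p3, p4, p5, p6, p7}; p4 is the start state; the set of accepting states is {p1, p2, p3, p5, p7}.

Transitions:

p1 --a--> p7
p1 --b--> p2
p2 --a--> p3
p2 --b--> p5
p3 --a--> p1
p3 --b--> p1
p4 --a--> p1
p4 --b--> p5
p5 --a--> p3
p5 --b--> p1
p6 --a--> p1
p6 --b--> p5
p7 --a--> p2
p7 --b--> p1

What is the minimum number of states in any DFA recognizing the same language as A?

States {p6} cannot be reached from the start state, so discard them.
Initial partition by acceptance: {p1,p2,p3,p5,p7} | {p4}.
No further refinement is possible. Final partition (2 blocks): {p1,p2,p3,p5,p7} | {p4}.

2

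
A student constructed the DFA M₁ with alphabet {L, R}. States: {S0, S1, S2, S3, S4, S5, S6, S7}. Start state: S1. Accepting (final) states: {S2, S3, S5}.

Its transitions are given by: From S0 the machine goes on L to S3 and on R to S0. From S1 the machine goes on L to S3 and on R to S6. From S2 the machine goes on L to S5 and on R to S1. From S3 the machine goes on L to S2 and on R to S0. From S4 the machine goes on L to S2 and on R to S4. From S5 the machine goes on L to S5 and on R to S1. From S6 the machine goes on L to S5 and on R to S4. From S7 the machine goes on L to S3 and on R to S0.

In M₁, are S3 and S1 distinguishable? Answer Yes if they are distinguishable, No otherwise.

First remove the unreachable states {S7}; 7 states remain.
Initial partition by acceptance: {S2,S3,S5} | {S0,S1,S4,S6}.
Stable partition: {S2,S3,S5} | {S0,S1,S4,S6} — 2 equivalence classes.
S3 and S1 end up in different blocks, so they are distinguishable. For instance, the string 'ε' is accepted from only S3.

Yes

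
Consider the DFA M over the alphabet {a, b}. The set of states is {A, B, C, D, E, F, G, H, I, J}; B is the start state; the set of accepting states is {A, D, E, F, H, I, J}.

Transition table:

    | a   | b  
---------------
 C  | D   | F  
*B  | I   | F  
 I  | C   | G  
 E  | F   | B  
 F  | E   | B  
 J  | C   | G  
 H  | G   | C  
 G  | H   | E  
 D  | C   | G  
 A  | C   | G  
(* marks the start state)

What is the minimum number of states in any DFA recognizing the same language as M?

3

First remove the unreachable states {A,J}; 8 states remain.
Initial partition by acceptance: {D,E,F,H,I} | {B,C,G}.
Split {D,E,F,H,I} by δ(·,a) → {D,H,I} and {E,F}.
Stable partition: {D,H,I} | {B,C,G} | {E,F} — 3 equivalence classes.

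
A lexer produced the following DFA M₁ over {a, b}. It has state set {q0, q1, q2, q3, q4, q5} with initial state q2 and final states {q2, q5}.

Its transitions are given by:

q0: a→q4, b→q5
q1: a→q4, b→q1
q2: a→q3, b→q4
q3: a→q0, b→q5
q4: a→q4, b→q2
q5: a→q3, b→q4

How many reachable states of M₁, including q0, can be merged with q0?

3

States {q1} cannot be reached from the start state, so discard them.
Initial partition by acceptance: {q2,q5} | {q0,q3,q4}.
No further refinement is possible. Final partition (2 blocks): {q2,q5} | {q0,q3,q4}.
State q0 belongs to the block {q0,q3,q4}, which has 3 states.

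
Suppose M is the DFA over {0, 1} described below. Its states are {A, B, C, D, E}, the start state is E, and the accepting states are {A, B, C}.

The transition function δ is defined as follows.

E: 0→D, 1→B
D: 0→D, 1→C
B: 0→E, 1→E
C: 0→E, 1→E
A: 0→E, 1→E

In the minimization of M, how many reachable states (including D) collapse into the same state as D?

2

Reachable states from the start: {B,C,D,E}. Unreachable: {A} — drop them.
Start with accepting vs non-accepting: {B,C} | {D,E}.
The partition is now stable with 2 blocks: {B,C} | {D,E}.
State D belongs to the block {D,E}, which has 2 states.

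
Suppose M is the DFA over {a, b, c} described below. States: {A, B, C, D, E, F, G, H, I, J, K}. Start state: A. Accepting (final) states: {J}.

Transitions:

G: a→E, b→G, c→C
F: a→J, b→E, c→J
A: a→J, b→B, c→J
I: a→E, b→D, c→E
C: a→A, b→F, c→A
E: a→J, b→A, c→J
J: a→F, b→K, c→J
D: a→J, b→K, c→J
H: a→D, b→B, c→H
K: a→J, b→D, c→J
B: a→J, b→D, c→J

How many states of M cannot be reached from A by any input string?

No path from A leads to C, G, H, I; the other 7 states are all reachable.

4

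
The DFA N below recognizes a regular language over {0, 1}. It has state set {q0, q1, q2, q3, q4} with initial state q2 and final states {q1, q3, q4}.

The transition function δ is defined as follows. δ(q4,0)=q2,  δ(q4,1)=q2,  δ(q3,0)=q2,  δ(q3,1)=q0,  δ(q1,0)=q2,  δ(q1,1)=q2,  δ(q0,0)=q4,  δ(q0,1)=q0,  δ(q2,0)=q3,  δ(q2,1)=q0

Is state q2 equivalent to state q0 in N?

First remove the unreachable states {q1}; 4 states remain.
P0 = {q3,q4} | {q0,q2}.
The partition is now stable with 2 blocks: {q3,q4} | {q0,q2}.
q2 and q0 lie in the same block of the stable partition, so they are equivalent — no string distinguishes them.

Yes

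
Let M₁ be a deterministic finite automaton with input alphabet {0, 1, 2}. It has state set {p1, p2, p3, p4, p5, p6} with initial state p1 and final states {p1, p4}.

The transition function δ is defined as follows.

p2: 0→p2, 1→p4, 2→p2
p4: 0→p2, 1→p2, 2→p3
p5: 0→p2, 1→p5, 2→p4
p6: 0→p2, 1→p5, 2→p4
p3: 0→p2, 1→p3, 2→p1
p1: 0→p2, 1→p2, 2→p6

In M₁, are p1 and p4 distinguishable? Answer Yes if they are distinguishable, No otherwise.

No

Every state is reachable, so we keep all 6.
Initial partition by acceptance: {p1,p4} | {p2,p3,p5,p6}.
Refine {p2,p3,p5,p6} on symbol 1: members go to different blocks, giving {p3,p5,p6} and {p2}.
Stable partition: {p1,p4} | {p3,p5,p6} | {p2} — 3 equivalence classes.
p1 and p4 lie in the same block of the stable partition, so they are equivalent — no string distinguishes them.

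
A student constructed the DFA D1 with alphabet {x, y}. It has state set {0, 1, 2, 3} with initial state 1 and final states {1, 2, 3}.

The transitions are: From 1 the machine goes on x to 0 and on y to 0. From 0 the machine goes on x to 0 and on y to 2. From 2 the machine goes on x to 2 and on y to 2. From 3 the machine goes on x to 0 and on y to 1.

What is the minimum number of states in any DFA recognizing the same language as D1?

3

Reachable states from the start: {0,1,2}. Unreachable: {3} — drop them.
Start with accepting vs non-accepting: {1,2} | {0}.
Refine {1,2} on symbol x: members go to different blocks, giving {1} and {2}.
Stable partition: {1} | {0} | {2} — 3 equivalence classes.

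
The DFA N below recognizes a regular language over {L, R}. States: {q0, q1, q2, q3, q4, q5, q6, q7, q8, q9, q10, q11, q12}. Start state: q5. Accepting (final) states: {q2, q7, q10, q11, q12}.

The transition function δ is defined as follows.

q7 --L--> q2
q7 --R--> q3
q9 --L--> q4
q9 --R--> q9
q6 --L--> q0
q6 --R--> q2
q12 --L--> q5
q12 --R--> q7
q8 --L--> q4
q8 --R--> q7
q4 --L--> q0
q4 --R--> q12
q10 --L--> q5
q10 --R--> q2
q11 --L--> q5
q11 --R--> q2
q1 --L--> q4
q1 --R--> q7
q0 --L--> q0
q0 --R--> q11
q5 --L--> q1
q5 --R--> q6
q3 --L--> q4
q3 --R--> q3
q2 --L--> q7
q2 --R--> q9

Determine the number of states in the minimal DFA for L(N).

States {q8,q10} cannot be reached from the start state, so discard them.
P0 = {q2,q7,q11,q12} | {q0,q1,q3,q4,q5,q6,q9}.
On input L, block {q2,q7,q11,q12} splits into {q2,q7} and {q11,q12}.
Split {q0,q1,q3,q4,q5,q6,q9} by δ(·,R) → {q3,q5,q9} and {q0,q4} and {q1,q6}.
Split {q3,q5,q9} by δ(·,L) → {q3,q9} and {q5}.
The partition is now stable with 6 blocks: {q2,q7} | {q3,q9} | {q11,q12} | {q0,q4} | {q1,q6} | {q5}.

6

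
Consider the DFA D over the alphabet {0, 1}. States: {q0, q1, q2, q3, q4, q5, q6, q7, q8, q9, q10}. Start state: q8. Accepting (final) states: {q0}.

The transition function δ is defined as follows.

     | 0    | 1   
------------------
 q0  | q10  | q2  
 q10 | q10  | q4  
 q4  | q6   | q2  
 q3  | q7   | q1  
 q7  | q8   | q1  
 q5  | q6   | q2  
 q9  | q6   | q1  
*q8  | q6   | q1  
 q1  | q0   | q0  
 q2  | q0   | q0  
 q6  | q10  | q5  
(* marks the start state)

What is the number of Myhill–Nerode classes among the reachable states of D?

First remove the unreachable states {q3,q7,q9}; 8 states remain.
Start with accepting vs non-accepting: {q0} | {q1,q2,q4,q5,q6,q8,q10}.
Refine {q1,q2,q4,q5,q6,q8,q10} on symbol 0: members go to different blocks, giving {q4,q5,q6,q8,q10} and {q1,q2}.
Split {q4,q5,q6,q8,q10} by δ(·,1) → {q4,q5,q8} and {q6,q10}.
The partition is now stable with 4 blocks: {q0} | {q4,q5,q8} | {q1,q2} | {q6,q10}.

4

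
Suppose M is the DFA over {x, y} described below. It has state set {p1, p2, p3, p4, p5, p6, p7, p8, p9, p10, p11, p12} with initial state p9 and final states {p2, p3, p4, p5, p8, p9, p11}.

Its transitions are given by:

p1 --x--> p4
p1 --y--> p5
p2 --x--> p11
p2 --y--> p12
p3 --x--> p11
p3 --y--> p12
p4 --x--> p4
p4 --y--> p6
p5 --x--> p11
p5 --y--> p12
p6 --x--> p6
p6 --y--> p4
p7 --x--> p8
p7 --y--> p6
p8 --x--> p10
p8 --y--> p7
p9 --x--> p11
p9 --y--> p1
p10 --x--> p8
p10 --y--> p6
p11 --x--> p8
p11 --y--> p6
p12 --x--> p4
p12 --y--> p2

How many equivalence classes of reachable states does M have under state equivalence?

First remove the unreachable states {p3}; 11 states remain.
P0 = {p2,p4,p5,p8,p9,p11} | {p1,p6,p7,p10,p12}.
Split {p2,p4,p5,p8,p9,p11} by δ(·,x) → {p2,p4,p5,p9,p11} and {p8}.
Split {p2,p4,p5,p9,p11} by δ(·,x) → {p2,p4,p5,p9} and {p11}.
Refine {p2,p4,p5,p9} on symbol x: members go to different blocks, giving {p2,p5,p9} and {p4}.
Split {p1,p6,p7,p10,p12} by δ(·,x) → {p1,p12} and {p7,p10} and {p6}.
No further refinement is possible. Final partition (7 blocks): {p2,p5,p9} | {p1,p12} | {p8} | {p11} | {p4} | {p7,p10} | {p6}.

7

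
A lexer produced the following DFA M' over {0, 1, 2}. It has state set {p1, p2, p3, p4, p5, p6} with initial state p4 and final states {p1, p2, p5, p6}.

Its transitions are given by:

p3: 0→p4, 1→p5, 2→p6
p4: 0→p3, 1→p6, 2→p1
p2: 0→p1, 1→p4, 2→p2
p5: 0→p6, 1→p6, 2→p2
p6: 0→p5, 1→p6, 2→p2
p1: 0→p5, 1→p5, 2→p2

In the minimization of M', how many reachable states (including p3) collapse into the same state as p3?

All states are reachable from the start state.
P0 = {p1,p2,p5,p6} | {p3,p4}.
On input 1, block {p1,p2,p5,p6} splits into {p1,p5,p6} and {p2}.
No further refinement is possible. Final partition (3 blocks): {p1,p5,p6} | {p3,p4} | {p2}.
The equivalence class containing p3 is {p3,p4}, of size 2.

2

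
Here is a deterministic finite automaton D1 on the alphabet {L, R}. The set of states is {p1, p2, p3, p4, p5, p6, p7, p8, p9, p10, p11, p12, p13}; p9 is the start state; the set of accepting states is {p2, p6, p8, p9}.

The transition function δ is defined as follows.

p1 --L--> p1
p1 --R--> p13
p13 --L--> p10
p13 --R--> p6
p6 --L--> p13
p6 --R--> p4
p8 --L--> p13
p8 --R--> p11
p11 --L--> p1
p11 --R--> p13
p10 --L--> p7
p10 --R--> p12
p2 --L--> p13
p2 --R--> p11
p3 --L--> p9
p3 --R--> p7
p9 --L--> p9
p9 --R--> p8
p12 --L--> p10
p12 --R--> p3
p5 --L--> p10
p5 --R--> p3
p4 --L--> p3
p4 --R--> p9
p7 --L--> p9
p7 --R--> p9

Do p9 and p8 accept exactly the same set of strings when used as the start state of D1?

First remove the unreachable states {p2,p5}; 11 states remain.
Initial partition by acceptance: {p6,p8,p9} | {p1,p3,p4,p7,p10,p11,p12,p13}.
Refine {p6,p8,p9} on symbol L: members go to different blocks, giving {p6,p8} and {p9}.
Refine {p1,p3,p4,p7,p10,p11,p12,p13} on symbol L: members go to different blocks, giving {p1,p4,p10,p11,p12,p13} and {p3,p7}.
Split {p1,p4,p10,p11,p12,p13} by δ(·,L) → {p1,p11,p12,p13} and {p4,p10}.
On input R, block {p6,p8} splits into {p6} and {p8}.
Split {p1,p11,p12,p13} by δ(·,L) → {p1,p11} and {p12,p13}.
Split {p3,p7} by δ(·,R) → {p3} and {p7}.
Split {p4,p10} by δ(·,L) → {p4} and {p10}.
Split {p12,p13} by δ(·,R) → {p12} and {p13}.
Stable partition: {p6} | {p1,p11} | {p9} | {p3} | {p4} | {p8} | {p12} | {p7} | {p10} | {p13} — 10 equivalence classes.
p9 and p8 end up in different blocks, so they are distinguishable. For instance, the string 'L' is accepted from only p9.

No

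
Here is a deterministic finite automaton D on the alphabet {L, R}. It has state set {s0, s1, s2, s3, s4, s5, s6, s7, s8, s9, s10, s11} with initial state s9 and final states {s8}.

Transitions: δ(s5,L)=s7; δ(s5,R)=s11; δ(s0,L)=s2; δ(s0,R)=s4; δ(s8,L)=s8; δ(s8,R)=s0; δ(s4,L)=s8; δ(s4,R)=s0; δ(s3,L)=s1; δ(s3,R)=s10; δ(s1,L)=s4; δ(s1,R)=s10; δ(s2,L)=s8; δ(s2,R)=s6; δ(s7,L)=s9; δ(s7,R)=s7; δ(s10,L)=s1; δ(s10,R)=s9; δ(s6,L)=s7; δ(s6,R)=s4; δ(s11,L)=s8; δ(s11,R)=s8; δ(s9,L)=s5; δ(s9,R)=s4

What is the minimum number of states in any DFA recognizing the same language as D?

9

First remove the unreachable states {s1,s3,s10}; 9 states remain.
Start with accepting vs non-accepting: {s8} | {s0,s2,s4,s5,s6,s7,s9,s11}.
On input L, block {s0,s2,s4,s5,s6,s7,s9,s11} splits into {s0,s5,s6,s7,s9} and {s2,s4,s11}.
Split {s0,s5,s6,s7,s9} by δ(·,L) → {s5,s6,s7,s9} and {s0}.
Refine {s5,s6,s7,s9} on symbol R: members go to different blocks, giving {s5,s6,s9} and {s7}.
Split {s5,s6,s9} by δ(·,L) → {s5,s6} and {s9}.
Split {s2,s4,s11} by δ(·,R) → {s2} and {s4} and {s11}.
Split {s5,s6} by δ(·,R) → {s5} and {s6}.
The partition is now stable with 9 blocks: {s8} | {s5} | {s2} | {s0} | {s7} | {s9} | {s4} | {s11} | {s6}.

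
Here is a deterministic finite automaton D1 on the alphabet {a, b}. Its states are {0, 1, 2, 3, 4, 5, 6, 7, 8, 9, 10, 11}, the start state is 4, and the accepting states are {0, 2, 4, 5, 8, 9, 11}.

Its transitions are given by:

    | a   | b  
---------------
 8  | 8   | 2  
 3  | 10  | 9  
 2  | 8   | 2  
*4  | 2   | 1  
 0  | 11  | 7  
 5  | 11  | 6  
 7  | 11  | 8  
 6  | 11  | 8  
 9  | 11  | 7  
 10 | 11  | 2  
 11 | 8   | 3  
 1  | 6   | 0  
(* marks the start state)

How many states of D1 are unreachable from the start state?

1

Starting at 4 and following transitions, the reachable set is {0, 1, 2, 3, 4, 6, 7, 8, 9, 10, 11}. That leaves 5 unreachable — 1 in total.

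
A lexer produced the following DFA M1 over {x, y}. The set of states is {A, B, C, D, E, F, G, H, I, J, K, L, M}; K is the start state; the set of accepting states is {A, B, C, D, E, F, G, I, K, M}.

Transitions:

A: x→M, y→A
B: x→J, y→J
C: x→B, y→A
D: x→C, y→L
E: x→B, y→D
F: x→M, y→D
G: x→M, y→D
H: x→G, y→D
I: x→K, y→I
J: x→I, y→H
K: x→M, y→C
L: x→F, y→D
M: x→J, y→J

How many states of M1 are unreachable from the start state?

1

BFS from K reaches {A, B, C, D, F, G, H, I, J, K, L, M}; the 1 state(s) E are never visited.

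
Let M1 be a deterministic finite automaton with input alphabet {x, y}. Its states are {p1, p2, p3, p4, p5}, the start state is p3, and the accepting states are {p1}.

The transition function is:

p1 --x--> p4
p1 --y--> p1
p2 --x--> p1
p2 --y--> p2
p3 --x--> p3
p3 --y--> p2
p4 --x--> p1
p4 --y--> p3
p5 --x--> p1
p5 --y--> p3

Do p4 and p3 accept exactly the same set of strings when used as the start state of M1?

Reachable states from the start: {p1,p2,p3,p4}. Unreachable: {p5} — drop them.
Start with accepting vs non-accepting: {p1} | {p2,p3,p4}.
On input x, block {p2,p3,p4} splits into {p2,p4} and {p3}.
Split {p2,p4} by δ(·,y) → {p2} and {p4}.
No further refinement is possible. Final partition (4 blocks): {p1} | {p2} | {p3} | {p4}.
p4 and p3 end up in different blocks, so they are distinguishable. For instance, the string 'x' is accepted from only p4.

No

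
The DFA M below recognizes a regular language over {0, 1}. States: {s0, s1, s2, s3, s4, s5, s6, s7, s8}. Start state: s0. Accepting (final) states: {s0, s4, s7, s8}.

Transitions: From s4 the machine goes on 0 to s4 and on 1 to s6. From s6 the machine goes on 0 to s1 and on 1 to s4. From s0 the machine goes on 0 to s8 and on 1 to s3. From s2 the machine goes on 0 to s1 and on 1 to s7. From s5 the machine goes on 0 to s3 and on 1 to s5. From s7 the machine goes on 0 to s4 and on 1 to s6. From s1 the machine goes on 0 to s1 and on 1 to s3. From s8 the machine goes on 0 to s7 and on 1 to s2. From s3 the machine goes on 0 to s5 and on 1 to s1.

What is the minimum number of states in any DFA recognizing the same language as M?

Initial partition by acceptance: {s0,s4,s7,s8} | {s1,s2,s3,s5,s6}.
Split {s1,s2,s3,s5,s6} by δ(·,1) → {s1,s3,s5} and {s2,s6}.
Refine {s0,s4,s7,s8} on symbol 1: members go to different blocks, giving {s4,s7,s8} and {s0}.
No further refinement is possible. Final partition (4 blocks): {s4,s7,s8} | {s1,s3,s5} | {s2,s6} | {s0}.

4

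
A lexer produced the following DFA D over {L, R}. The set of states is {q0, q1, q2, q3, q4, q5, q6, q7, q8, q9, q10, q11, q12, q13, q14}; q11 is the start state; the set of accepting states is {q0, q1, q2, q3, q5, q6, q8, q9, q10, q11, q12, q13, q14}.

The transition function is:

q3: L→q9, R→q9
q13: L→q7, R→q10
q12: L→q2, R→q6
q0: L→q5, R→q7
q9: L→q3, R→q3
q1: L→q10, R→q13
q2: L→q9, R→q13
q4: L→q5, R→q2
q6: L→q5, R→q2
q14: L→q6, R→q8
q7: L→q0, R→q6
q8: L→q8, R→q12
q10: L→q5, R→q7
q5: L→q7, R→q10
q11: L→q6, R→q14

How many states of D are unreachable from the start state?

BFS from q11 reaches {q0, q2, q3, q5, q6, q7, q8, q9, q10, q11, q12, q13, q14}; the 2 state(s) q1, q4 are never visited.

2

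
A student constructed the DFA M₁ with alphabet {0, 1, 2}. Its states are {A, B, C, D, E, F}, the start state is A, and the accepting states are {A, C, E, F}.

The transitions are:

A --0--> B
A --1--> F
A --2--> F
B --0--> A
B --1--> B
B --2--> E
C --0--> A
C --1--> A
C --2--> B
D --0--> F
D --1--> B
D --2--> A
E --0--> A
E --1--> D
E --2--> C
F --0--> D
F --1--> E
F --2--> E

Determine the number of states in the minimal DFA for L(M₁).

Every state is reachable, so we keep all 6.
Initial partition by acceptance: {A,C,E,F} | {B,D}.
Split {A,C,E,F} by δ(·,0) → {A,F} and {C,E}.
Split {A,F} by δ(·,1) → {A} and {F}.
Split {B,D} by δ(·,0) → {B} and {D}.
On input 1, block {C,E} splits into {C} and {E}.
The partition is now stable with 6 blocks: {A} | {B} | {C} | {F} | {D} | {E}.

6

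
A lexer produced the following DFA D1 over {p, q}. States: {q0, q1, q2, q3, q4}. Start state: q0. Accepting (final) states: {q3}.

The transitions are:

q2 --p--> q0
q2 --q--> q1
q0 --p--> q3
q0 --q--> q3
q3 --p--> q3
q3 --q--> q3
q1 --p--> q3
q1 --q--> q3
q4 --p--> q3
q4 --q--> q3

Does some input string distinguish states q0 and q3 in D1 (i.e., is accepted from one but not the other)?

Yes

Reachable states from the start: {q0,q3}. Unreachable: {q1,q2,q4} — drop them.
P0 = {q3} | {q0}.
Stable partition: {q3} | {q0} — 2 equivalence classes.
q0 and q3 end up in different blocks, so they are distinguishable. For instance, the string 'ε' is accepted from only q3.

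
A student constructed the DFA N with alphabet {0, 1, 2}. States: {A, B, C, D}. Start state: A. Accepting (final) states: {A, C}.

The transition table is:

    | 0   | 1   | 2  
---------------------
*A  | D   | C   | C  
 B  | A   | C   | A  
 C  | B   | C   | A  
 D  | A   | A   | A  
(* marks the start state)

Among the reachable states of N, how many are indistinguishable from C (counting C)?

2

P0 = {A,C} | {B,D}.
The partition is now stable with 2 blocks: {A,C} | {B,D}.
State C belongs to the block {A,C}, which has 2 states.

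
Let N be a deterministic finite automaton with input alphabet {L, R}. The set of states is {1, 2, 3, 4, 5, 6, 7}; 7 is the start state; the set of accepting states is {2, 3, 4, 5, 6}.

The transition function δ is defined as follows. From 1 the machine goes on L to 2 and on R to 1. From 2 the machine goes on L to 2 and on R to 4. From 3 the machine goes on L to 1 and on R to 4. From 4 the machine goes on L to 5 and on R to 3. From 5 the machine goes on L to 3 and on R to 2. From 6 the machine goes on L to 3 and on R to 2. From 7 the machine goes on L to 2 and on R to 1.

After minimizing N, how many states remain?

States {6} cannot be reached from the start state, so discard them.
Initial partition by acceptance: {2,3,4,5} | {1,7}.
Refine {2,3,4,5} on symbol L: members go to different blocks, giving {2,4,5} and {3}.
Refine {2,4,5} on symbol L: members go to different blocks, giving {2,4} and {5}.
On input L, block {2,4} splits into {2} and {4}.
The partition is now stable with 5 blocks: {2} | {1,7} | {3} | {5} | {4}.

5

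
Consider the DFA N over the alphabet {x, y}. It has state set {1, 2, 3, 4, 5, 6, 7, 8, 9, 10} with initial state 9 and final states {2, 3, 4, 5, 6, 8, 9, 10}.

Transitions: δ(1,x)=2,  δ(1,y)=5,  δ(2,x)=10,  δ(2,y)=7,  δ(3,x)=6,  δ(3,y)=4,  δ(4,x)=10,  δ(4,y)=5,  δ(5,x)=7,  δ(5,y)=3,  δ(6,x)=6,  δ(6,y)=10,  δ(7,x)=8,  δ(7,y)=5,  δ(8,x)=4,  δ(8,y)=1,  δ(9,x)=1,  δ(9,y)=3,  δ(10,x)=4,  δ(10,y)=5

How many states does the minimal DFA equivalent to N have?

Initial partition by acceptance: {2,3,4,5,6,8,9,10} | {1,7}.
Split {2,3,4,5,6,8,9,10} by δ(·,x) → {2,3,4,6,8,10} and {5,9}.
Refine {2,3,4,6,8,10} on symbol y: members go to different blocks, giving {2,8} and {3,6} and {4,10}.
The partition is now stable with 5 blocks: {2,8} | {1,7} | {5,9} | {3,6} | {4,10}.

5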